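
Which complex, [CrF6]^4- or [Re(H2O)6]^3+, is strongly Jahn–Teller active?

[CrF6]^4-

[CrF6]^4-: Summing ligand charges against the −4 overall charge gives an oxidation state of +2 for chromium. Group 6 minus oxidation state 2 gives a d⁴ configuration. Fluoride is a weak-field ligand for a first-row metal, so the complex is high-spin. The t₂g³e_g¹ (high-spin) configuration has an unevenly filled e_g set; the Jahn–Teller theorem predicts a tetragonal distortion (typically axial elongation) to lift the degeneracy.
[Re(H2O)6]^3+: Summing ligand charges against the +3 overall charge gives an oxidation state of +3 for rhenium. Rhenium is a group-7 element; Re(III) is therefore d⁴. A 5d ion has a large Δₒ and is invariably low-spin. The d⁴ configuration leaves the e_g set evenly filled (or empty) — no strong Jahn–Teller driving force.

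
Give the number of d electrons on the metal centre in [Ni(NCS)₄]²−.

d⁸

Ligand charges: each isothiocyanate is −1. With an overall charge of −2 the nickel centre must be in the +2 oxidation state.
Group 10 minus oxidation state 2 gives a d⁸ configuration.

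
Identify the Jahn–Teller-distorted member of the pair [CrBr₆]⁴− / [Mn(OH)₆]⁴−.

[CrBr₆]⁴−

[CrBr₆]⁴−: Summing ligand charges against the −4 overall charge gives an oxidation state of +2 for chromium. Group 6 minus oxidation state 2 gives a d⁴ configuration. Bromide is a weak-field ligand for a first-row metal, so the complex is high-spin. The t₂g³e_g¹ (high-spin) configuration has an unevenly filled e_g set; the Jahn–Teller theorem predicts a tetragonal distortion (typically axial elongation) to lift the degeneracy.
[Mn(OH)₆]⁴−: Ligand charges: each hydroxide is −1. With an overall charge of −4 the manganese centre must be in the +2 oxidation state. Group 7 minus oxidation state 2 gives a d⁵ configuration. Hydroxide is a weak-field ligand for a first-row metal, so the complex is high-spin. The d⁵ configuration leaves the e_g set evenly filled (or empty) — no strong Jahn–Teller driving force.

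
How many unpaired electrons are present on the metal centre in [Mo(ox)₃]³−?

3

Each oxalate is −2; balancing the −3 overall charge requires Mo(III).
Molybdenum is a group-6 element; Mo(III) is therefore d³.
Counting donor atoms: 3×oxalate (bidentate) → 6 donors. Coordination number = 6.
In an octahedral field the d³ configuration is t₂g³e_g⁰ (only one arrangement possible), giving 3 unpaired electrons.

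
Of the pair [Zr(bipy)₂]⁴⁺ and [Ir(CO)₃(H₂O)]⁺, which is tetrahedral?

For [Zr(bipy)₂]⁴⁺: Ligand charges: 2,2′-bipyridine is neutral. With an overall charge of +4 the zirconium centre must be in the +4 oxidation state. Group 4 minus oxidation state 4 gives a d⁰ configuration. A d⁰ ion has no crystal-field stabilisation preference between square planar and tetrahedral, so four ligands adopt the sterically favoured tetrahedral geometry. → tetrahedral.
For [Ir(CO)₃(H₂O)]⁺: Ligand charges: carbonyl is neutral; water is neutral. With an overall charge of +1 the iridium centre must be in the +1 oxidation state. Group 9 minus oxidation state 1 gives a d⁸ configuration. A 5d d⁸ ion has a large crystal-field splitting; square planar leaves the high-energy d_{x²−y²} orbital empty and maximises CFSE. → square planar.

[Zr(bipy)₂]⁴⁺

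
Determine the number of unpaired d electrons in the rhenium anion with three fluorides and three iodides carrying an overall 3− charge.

Each fluoride is −1; each iodide is −1; balancing the −3 overall charge requires Re(III).
Group 7 minus oxidation state 3 gives a d⁴ configuration.
The spin state decides the count: a 5d ion has a large Δₒ and is invariably low-spin.
An octahedral low-spin d⁴ ion is t₂g⁴e_g⁰, giving 2 unpaired electrons.

2 unpaired electrons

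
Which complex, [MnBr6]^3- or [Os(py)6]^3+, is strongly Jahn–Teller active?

[MnBr6]^3-

[MnBr6]^3-: Summing ligand charges against the −3 overall charge gives an oxidation state of +3 for manganese. Mn sits in group 7, so the d-electron count is 7 − 3 = 4. Bromide is a weak-field ligand for a first-row metal, so the complex is high-spin. The t₂g³e_g¹ (high-spin) configuration has an unevenly filled e_g set; the Jahn–Teller theorem predicts a tetragonal distortion (typically axial elongation) to lift the degeneracy.
[Os(py)6]^3+: Pyridine is neutral; balancing the +3 overall charge requires Os(III). Osmium is a group-8 element; Os(III) is therefore d⁵. A 5d ion has a large Δₒ and is invariably low-spin. The d⁵ configuration leaves the e_g set evenly filled (or empty) — no strong Jahn–Teller driving force.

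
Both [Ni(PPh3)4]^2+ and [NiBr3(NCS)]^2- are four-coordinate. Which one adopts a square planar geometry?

[Ni(PPh3)4]^2+

For [Ni(PPh3)4]^2+: Triphenylphosphine is neutral; balancing the +2 overall charge requires Ni(II). Nickel is a group-10 element; Ni(II) is therefore d⁸. Triphenylphosphine is a strong-field ligand (high in the spectrochemical series). A 3d d⁸ ion with strong-field ligands gains enough CFSE to favour square planar over tetrahedral. → square planar.
For [NiBr3(NCS)]^2-: Each bromide is −1; each isothiocyanate is −1; balancing the −2 overall charge requires Ni(II). Ni sits in group 10, so the d-electron count is 10 − 2 = 8. Bromide and isothiocyanate are weak-field ligands. With weak-field ligands the CFSE gain from square planar is small, so a 3d d⁸ ion takes the sterically preferred tetrahedral geometry. → tetrahedral.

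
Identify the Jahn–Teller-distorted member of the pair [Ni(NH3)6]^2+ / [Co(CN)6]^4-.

[Co(CN)6]^4-

[Ni(NH3)6]^2+: Ammonia is neutral; balancing the +2 overall charge requires Ni(II). Nickel is a group-10 element; Ni(II) is therefore d⁸. The d⁸ configuration leaves the e_g set evenly filled (or empty) — no strong Jahn–Teller driving force.
[Co(CN)6]^4-: Each cyanide is −1; balancing the −4 overall charge requires Co(II). Co sits in group 9, so the d-electron count is 9 − 2 = 7. Cyanide is a strong-field ligand (high in the spectrochemical series) for a first-row metal, so the complex is low-spin. The t₂g⁶e_g¹ (low-spin) configuration has an unevenly filled e_g set; the Jahn–Teller theorem predicts a tetragonal distortion (typically axial elongation) to lift the degeneracy.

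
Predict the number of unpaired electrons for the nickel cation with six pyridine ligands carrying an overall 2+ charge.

2 unpaired electrons

Ligand charges: pyridine is neutral. With an overall charge of +2 the nickel centre must be in the +2 oxidation state.
Ni sits in group 10, so the d-electron count is 10 − 2 = 8.
In an octahedral field the d⁸ configuration is t₂g⁶e_g² (only one arrangement possible), giving 2 unpaired electrons.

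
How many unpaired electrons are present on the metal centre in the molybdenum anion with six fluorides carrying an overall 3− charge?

Summing ligand charges against the −3 overall charge gives an oxidation state of +3 for molybdenum.
Molybdenum is a group-6 element; Mo(III) is therefore d³.
In an octahedral field the d³ configuration is t₂g³e_g⁰ (only one arrangement possible), giving 3 unpaired electrons.

3 unpaired electrons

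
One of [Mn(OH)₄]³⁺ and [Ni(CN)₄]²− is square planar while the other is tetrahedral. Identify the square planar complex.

[Ni(CN)₄]²−

For [Mn(OH)₄]³⁺: Ligand charges: each hydroxide is −1. With an overall charge of +3 the manganese centre must be in the +7 oxidation state. Manganese is a group-7 element; Mn(VII) is therefore d⁰. A d⁰ ion has no crystal-field stabilisation preference between square planar and tetrahedral, so four ligands adopt the sterically favoured tetrahedral geometry. → tetrahedral.
For [Ni(CN)₄]²−: Summing ligand charges against the −2 overall charge gives an oxidation state of +2 for nickel. Nickel is a group-10 element; Ni(II) is therefore d⁸. Cyanide is a strong-field ligand (high in the spectrochemical series). A 3d d⁸ ion with strong-field ligands gains enough CFSE to favour square planar over tetrahedral. → square planar.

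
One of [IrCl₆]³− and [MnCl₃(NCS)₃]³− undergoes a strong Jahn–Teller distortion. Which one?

[IrCl₆]³−: Summing ligand charges against the −3 overall charge gives an oxidation state of +3 for iridium. Ir sits in group 9, so the d-electron count is 9 − 3 = 6. A 5d ion has a large Δₒ and is invariably low-spin. The d⁶ configuration leaves the e_g set evenly filled (or empty) — no strong Jahn–Teller driving force.
[MnCl₃(NCS)₃]³−: Ligand charges: each chloride is −1; each isothiocyanate is −1. With an overall charge of −3 the manganese centre must be in the +3 oxidation state. Group 7 minus oxidation state 3 gives a d⁴ configuration. Chloride and isothiocyanate are weak-field ligands for a first-row metal, so the complex is high-spin. The t₂g³e_g¹ (high-spin) configuration has an unevenly filled e_g set; the Jahn–Teller theorem predicts a tetragonal distortion (typically axial elongation) to lift the degeneracy.

[MnCl₃(NCS)₃]³−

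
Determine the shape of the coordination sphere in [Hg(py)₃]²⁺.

Summing ligand charges against the +2 overall charge gives an oxidation state of +2 for mercury.
Hg sits in group 12, so the d-electron count is 12 − 2 = 10.
With 3 monodentate ligands the coordination number is 3.
Three ligands around a d¹⁰ centre minimise repulsion in a trigonal-planar arrangement.

trigonal planar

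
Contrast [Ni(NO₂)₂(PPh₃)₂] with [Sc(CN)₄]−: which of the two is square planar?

[Ni(NO₂)₂(PPh₃)₂]

For [Ni(NO₂)₂(PPh₃)₂]: Ligand charges: each nitro (N-bound nitrite) is −1; triphenylphosphine is neutral. With an overall charge of 0 the nickel centre must be in the +2 oxidation state. Ni sits in group 10, so the d-electron count is 10 − 2 = 8. Nitro (N-bound nitrite) and triphenylphosphine are strong-field ligands (high in the spectrochemical series). A 3d d⁸ ion with strong-field ligands gains enough CFSE to favour square planar over tetrahedral. → square planar.
For [Sc(CN)₄]−: Summing ligand charges against the −1 overall charge gives an oxidation state of +3 for scandium. Scandium is a group-3 element; Sc(III) is therefore d⁰. A d⁰ ion has no crystal-field stabilisation preference between square planar and tetrahedral, so four ligands adopt the sterically favoured tetrahedral geometry. → tetrahedral.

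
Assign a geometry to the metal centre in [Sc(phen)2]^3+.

1,10-phenanthroline is neutral; balancing the +3 overall charge requires Sc(III).
Sc sits in group 3, so the d-electron count is 3 − 3 = 0.
Counting donor atoms: 2×1,10-phenanthroline (bidentate) → 4 donors. Coordination number = 4.
A d⁰ ion has no crystal-field stabilisation preference between square planar and tetrahedral, so four ligands adopt the sterically favoured tetrahedral geometry.

tetrahedral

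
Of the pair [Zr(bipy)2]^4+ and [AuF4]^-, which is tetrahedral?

[Zr(bipy)2]^4+

For [Zr(bipy)2]^4+: 2,2′-bipyridine is neutral; balancing the +4 overall charge requires Zr(IV). Zr sits in group 4, so the d-electron count is 4 − 4 = 0. A d⁰ ion has no crystal-field stabilisation preference between square planar and tetrahedral, so four ligands adopt the sterically favoured tetrahedral geometry. → tetrahedral.
For [AuF4]^-: Summing ligand charges against the −1 overall charge gives an oxidation state of +3 for gold. Group 11 minus oxidation state 3 gives a d⁸ configuration. A 5d d⁸ ion has a large crystal-field splitting; square planar leaves the high-energy d_{x²−y²} orbital empty and maximises CFSE. → square planar.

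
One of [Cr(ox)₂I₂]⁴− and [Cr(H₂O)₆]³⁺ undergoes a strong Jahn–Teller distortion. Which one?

[Cr(ox)₂I₂]⁴−: Each oxalate is −2; each iodide is −1; balancing the −4 overall charge requires Cr(II). Group 6 minus oxidation state 2 gives a d⁴ configuration. Iodide and oxalate are weak-field ligands for a first-row metal, so the complex is high-spin. The t₂g³e_g¹ (high-spin) configuration has an unevenly filled e_g set; the Jahn–Teller theorem predicts a tetragonal distortion (typically axial elongation) to lift the degeneracy.
[Cr(H₂O)₆]³⁺: Water is neutral; balancing the +3 overall charge requires Cr(III). Chromium is a group-6 element; Cr(III) is therefore d³. The d³ configuration leaves the e_g set evenly filled (or empty) — no strong Jahn–Teller driving force.

[Cr(ox)₂I₂]⁴−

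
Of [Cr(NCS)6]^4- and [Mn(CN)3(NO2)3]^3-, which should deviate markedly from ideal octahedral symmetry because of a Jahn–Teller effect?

[Cr(NCS)6]^4-: Ligand charges: each isothiocyanate is −1. With an overall charge of −4 the chromium centre must be in the +2 oxidation state. Group 6 minus oxidation state 2 gives a d⁴ configuration. Isothiocyanate is a weak-field ligand for a first-row metal, so the complex is high-spin. The t₂g³e_g¹ (high-spin) configuration has an unevenly filled e_g set; the Jahn–Teller theorem predicts a tetragonal distortion (typically axial elongation) to lift the degeneracy.
[Mn(CN)3(NO2)3]^3-: Each cyanide is −1; each nitro (N-bound nitrite) is −1; balancing the −3 overall charge requires Mn(III). Manganese is a group-7 element; Mn(III) is therefore d⁴. Cyanide and nitro (N-bound nitrite) are strong-field ligands (high in the spectrochemical series) for a first-row metal, so the complex is low-spin. The d⁴ configuration leaves the e_g set evenly filled (or empty) — no strong Jahn–Teller driving force.

[Cr(NCS)6]^4-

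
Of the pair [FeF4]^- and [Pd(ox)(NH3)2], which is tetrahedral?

[FeF4]^-

For [FeF4]^-: Ligand charges: each fluoride is −1. With an overall charge of −1 the iron centre must be in the +3 oxidation state. Iron is a group-8 element; Fe(III) is therefore d⁵. A high-spin d⁵ ion has zero CFSE in either geometry, so four ligands adopt the sterically favoured tetrahedral geometry. → tetrahedral.
For [Pd(ox)(NH3)2]: Each oxalate is −2; ammonia is neutral; balancing the 0 overall charge requires Pd(II). Group 10 minus oxidation state 2 gives a d⁸ configuration. A 4d d⁸ ion has a large crystal-field splitting; square planar leaves the high-energy d_{x²−y²} orbital empty and maximises CFSE. → square planar.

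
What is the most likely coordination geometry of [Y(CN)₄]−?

Ligand charges: each cyanide is −1. With an overall charge of −1 the yttrium centre must be in the +3 oxidation state.
Group 3 minus oxidation state 3 gives a d⁰ configuration.
Coordination number: 4.
A d⁰ ion has no crystal-field stabilisation preference between square planar and tetrahedral, so four ligands adopt the sterically favoured tetrahedral geometry.

tetrahedral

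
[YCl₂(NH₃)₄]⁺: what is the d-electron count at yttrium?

Each chloride is −1; ammonia is neutral; balancing the +1 overall charge requires Y(III).
Y sits in group 3, so the d-electron count is 3 − 3 = 0.

d0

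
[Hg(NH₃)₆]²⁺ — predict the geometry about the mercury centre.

Summing ligand charges against the +2 overall charge gives an oxidation state of +2 for mercury.
Hg sits in group 12, so the d-electron count is 12 − 2 = 10.
Coordination number: 6.
Six donors around a single metal centre give an octahedral coordination sphere.

octahedral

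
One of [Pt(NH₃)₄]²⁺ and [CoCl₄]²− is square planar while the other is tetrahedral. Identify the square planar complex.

For [Pt(NH₃)₄]²⁺: Ammonia is neutral; balancing the +2 overall charge requires Pt(II). Pt sits in group 10, so the d-electron count is 10 − 2 = 8. A 5d d⁸ ion has a large crystal-field splitting; square planar leaves the high-energy d_{x²−y²} orbital empty and maximises CFSE. → square planar.
For [CoCl₄]²−: Ligand charges: each chloride is −1. With an overall charge of −2 the cobalt centre must be in the +2 oxidation state. Group 9 minus oxidation state 2 gives a d⁷ configuration. For a high-spin 3d d⁷ ion with weak-field ligands the small Δₜ gives little square-planar CFSE advantage, so four ligands adopt the sterically favoured tetrahedral geometry. → tetrahedral.

[Pt(NH₃)₄]²⁺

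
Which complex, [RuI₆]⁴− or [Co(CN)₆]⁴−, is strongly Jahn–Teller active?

[Co(CN)₆]⁴−

[RuI₆]⁴−: Ligand charges: each iodide is −1. With an overall charge of −4 the ruthenium centre must be in the +2 oxidation state. Ru sits in group 8, so the d-electron count is 8 − 2 = 6. A 4d ion has a large Δₒ and is invariably low-spin. The d⁶ configuration leaves the e_g set evenly filled (or empty) — no strong Jahn–Teller driving force.
[Co(CN)₆]⁴−: Summing ligand charges against the −4 overall charge gives an oxidation state of +2 for cobalt. Cobalt is a group-9 element; Co(II) is therefore d⁷. Cyanide is a strong-field ligand (high in the spectrochemical series) for a first-row metal, so the complex is low-spin. The t₂g⁶e_g¹ (low-spin) configuration has an unevenly filled e_g set; the Jahn–Teller theorem predicts a tetragonal distortion (typically axial elongation) to lift the degeneracy.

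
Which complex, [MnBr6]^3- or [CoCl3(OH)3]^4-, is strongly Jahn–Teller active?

[MnBr6]^3-

[MnBr6]^3-: Summing ligand charges against the −3 overall charge gives an oxidation state of +3 for manganese. Mn sits in group 7, so the d-electron count is 7 − 3 = 4. Bromide is a weak-field ligand for a first-row metal, so the complex is high-spin. The t₂g³e_g¹ (high-spin) configuration has an unevenly filled e_g set; the Jahn–Teller theorem predicts a tetragonal distortion (typically axial elongation) to lift the degeneracy.
[CoCl3(OH)3]^4-: Summing ligand charges against the −4 overall charge gives an oxidation state of +2 for cobalt. Group 9 minus oxidation state 2 gives a d⁷ configuration. Chloride and hydroxide are weak-field ligands for a first-row metal, so the complex is high-spin. The d⁷ configuration leaves the e_g set evenly filled (or empty) — no strong Jahn–Teller driving force.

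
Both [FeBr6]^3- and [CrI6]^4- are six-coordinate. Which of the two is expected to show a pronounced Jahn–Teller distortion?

[CrI6]^4-

[FeBr6]^3-: Summing ligand charges against the −3 overall charge gives an oxidation state of +3 for iron. Iron is a group-8 element; Fe(III) is therefore d⁵. Bromide is a weak-field ligand for a first-row metal, so the complex is high-spin. The d⁵ configuration leaves the e_g set evenly filled (or empty) — no strong Jahn–Teller driving force.
[CrI6]^4-: Each iodide is −1; balancing the −4 overall charge requires Cr(II). Cr sits in group 6, so the d-electron count is 6 − 2 = 4. Iodide is a weak-field ligand for a first-row metal, so the complex is high-spin. The t₂g³e_g¹ (high-spin) configuration has an unevenly filled e_g set; the Jahn–Teller theorem predicts a tetragonal distortion (typically axial elongation) to lift the degeneracy.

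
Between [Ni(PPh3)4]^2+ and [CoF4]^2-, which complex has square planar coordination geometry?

[Ni(PPh3)4]^2+

For [Ni(PPh3)4]^2+: Triphenylphosphine is neutral; balancing the +2 overall charge requires Ni(II). Ni sits in group 10, so the d-electron count is 10 − 2 = 8. Triphenylphosphine is a strong-field ligand (high in the spectrochemical series). A 3d d⁸ ion with strong-field ligands gains enough CFSE to favour square planar over tetrahedral. → square planar.
For [CoF4]^2-: Each fluoride is −1; balancing the −2 overall charge requires Co(II). Group 9 minus oxidation state 2 gives a d⁷ configuration. For a high-spin 3d d⁷ ion with weak-field ligands the small Δₜ gives little square-planar CFSE advantage, so four ligands adopt the sterically favoured tetrahedral geometry. → tetrahedral.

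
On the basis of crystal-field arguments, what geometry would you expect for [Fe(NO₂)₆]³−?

Ligand charges: each nitro (N-bound nitrite) is −1. With an overall charge of −3 the iron centre must be in the +3 oxidation state.
Fe sits in group 8, so the d-electron count is 8 − 3 = 5.
Coordination number: 6.
Six donors around a single metal centre give an octahedral coordination sphere.

octahedral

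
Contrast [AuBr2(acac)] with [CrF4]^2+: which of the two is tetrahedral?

For [AuBr2(acac)]: Summing ligand charges against the 0 overall charge gives an oxidation state of +3 for gold. Au sits in group 11, so the d-electron count is 11 − 3 = 8. A 5d d⁸ ion has a large crystal-field splitting; square planar leaves the high-energy d_{x²−y²} orbital empty and maximises CFSE. → square planar.
For [CrF4]^2+: Each fluoride is −1; balancing the +2 overall charge requires Cr(VI). Cr sits in group 6, so the d-electron count is 6 − 6 = 0. A d⁰ ion has no crystal-field stabilisation preference between square planar and tetrahedral, so four ligands adopt the sterically favoured tetrahedral geometry. → tetrahedral.

[CrF4]^2+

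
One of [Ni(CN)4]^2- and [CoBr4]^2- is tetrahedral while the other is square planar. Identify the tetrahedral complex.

[CoBr4]^2-

For [Ni(CN)4]^2-: Each cyanide is −1; balancing the −2 overall charge requires Ni(II). Nickel is a group-10 element; Ni(II) is therefore d⁸. Cyanide is a strong-field ligand (high in the spectrochemical series). A 3d d⁸ ion with strong-field ligands gains enough CFSE to favour square planar over tetrahedral. → square planar.
For [CoBr4]^2-: Each bromide is −1; balancing the −2 overall charge requires Co(II). Group 9 minus oxidation state 2 gives a d⁷ configuration. For a high-spin 3d d⁷ ion with weak-field ligands the small Δₜ gives little square-planar CFSE advantage, so four ligands adopt the sterically favoured tetrahedral geometry. → tetrahedral.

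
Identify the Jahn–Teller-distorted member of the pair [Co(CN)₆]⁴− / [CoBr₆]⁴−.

[Co(CN)₆]⁴−: Ligand charges: each cyanide is −1. With an overall charge of −4 the cobalt centre must be in the +2 oxidation state. Co sits in group 9, so the d-electron count is 9 − 2 = 7. Cyanide is a strong-field ligand (high in the spectrochemical series) for a first-row metal, so the complex is low-spin. The t₂g⁶e_g¹ (low-spin) configuration has an unevenly filled e_g set; the Jahn–Teller theorem predicts a tetragonal distortion (typically axial elongation) to lift the degeneracy.
[CoBr₆]⁴−: Summing ligand charges against the −4 overall charge gives an oxidation state of +2 for cobalt. Cobalt is a group-9 element; Co(II) is therefore d⁷. Bromide is a weak-field ligand for a first-row metal, so the complex is high-spin. The d⁷ configuration leaves the e_g set evenly filled (or empty) — no strong Jahn–Teller driving force.

[Co(CN)₆]⁴−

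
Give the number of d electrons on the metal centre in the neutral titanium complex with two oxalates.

d⁰

Summing ligand charges against the 0 overall charge gives an oxidation state of +4 for titanium.
Ti sits in group 4, so the d-electron count is 4 − 4 = 0.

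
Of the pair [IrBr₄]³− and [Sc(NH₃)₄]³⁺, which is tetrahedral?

[Sc(NH₃)₄]³⁺

For [IrBr₄]³−: Each bromide is −1; balancing the −3 overall charge requires Ir(I). Group 9 minus oxidation state 1 gives a d⁸ configuration. A 5d d⁸ ion has a large crystal-field splitting; square planar leaves the high-energy d_{x²−y²} orbital empty and maximises CFSE. → square planar.
For [Sc(NH₃)₄]³⁺: Ligand charges: ammonia is neutral. With an overall charge of +3 the scandium centre must be in the +3 oxidation state. Sc sits in group 3, so the d-electron count is 3 − 3 = 0. A d⁰ ion has no crystal-field stabilisation preference between square planar and tetrahedral, so four ligands adopt the sterically favoured tetrahedral geometry. → tetrahedral.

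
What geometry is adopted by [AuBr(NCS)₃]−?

Each bromide is −1; each isothiocyanate is −1; balancing the −1 overall charge requires Au(III).
Au sits in group 11, so the d-electron count is 11 − 3 = 8.
Coordination number: 4.
A 5d d⁸ ion has a large crystal-field splitting; square planar leaves the high-energy d_{x²−y²} orbital empty and maximises CFSE.

square planar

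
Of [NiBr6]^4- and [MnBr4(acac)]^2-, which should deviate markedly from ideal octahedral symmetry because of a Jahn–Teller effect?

[MnBr4(acac)]^2-

[NiBr6]^4-: Ligand charges: each bromide is −1. With an overall charge of −4 the nickel centre must be in the +2 oxidation state. Group 10 minus oxidation state 2 gives a d⁸ configuration. The d⁸ configuration leaves the e_g set evenly filled (or empty) — no strong Jahn–Teller driving force.
[MnBr4(acac)]^2-: Ligand charges: each bromide is −1; each acetylacetonate is −1. With an overall charge of −2 the manganese centre must be in the +3 oxidation state. Manganese is a group-7 element; Mn(III) is therefore d⁴. Acetylacetonate and bromide are weak-field ligands for a first-row metal, so the complex is high-spin. The t₂g³e_g¹ (high-spin) configuration has an unevenly filled e_g set; the Jahn–Teller theorem predicts a tetragonal distortion (typically axial elongation) to lift the degeneracy.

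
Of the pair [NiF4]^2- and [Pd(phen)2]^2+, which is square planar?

[Pd(phen)2]^2+

For [NiF4]^2-: Summing ligand charges against the −2 overall charge gives an oxidation state of +2 for nickel. Group 10 minus oxidation state 2 gives a d⁸ configuration. Fluoride is a weak-field ligand. With weak-field ligands the CFSE gain from square planar is small, so a 3d d⁸ ion takes the sterically preferred tetrahedral geometry. → tetrahedral.
For [Pd(phen)2]^2+: Ligand charges: 1,10-phenanthroline is neutral. With an overall charge of +2 the palladium centre must be in the +2 oxidation state. Palladium is a group-10 element; Pd(II) is therefore d⁸. A 4d d⁸ ion has a large crystal-field splitting; square planar leaves the high-energy d_{x²−y²} orbital empty and maximises CFSE. → square planar.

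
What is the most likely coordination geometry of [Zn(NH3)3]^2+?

trigonal planar

Ligand charges: ammonia is neutral. With an overall charge of +2 the zinc centre must be in the +2 oxidation state.
Zinc is a group-12 element; Zn(II) is therefore d¹⁰.
With 3 monodentate ligands the coordination number is 3.
Three ligands around a d¹⁰ centre minimise repulsion in a trigonal-planar arrangement.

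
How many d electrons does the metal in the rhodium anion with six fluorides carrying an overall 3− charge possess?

d6

Summing ligand charges against the −3 overall charge gives an oxidation state of +3 for rhodium.
Rh sits in group 9, so the d-electron count is 9 − 3 = 6.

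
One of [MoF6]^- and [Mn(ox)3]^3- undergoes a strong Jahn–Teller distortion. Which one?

[Mn(ox)3]^3-

[MoF6]^-: Each fluoride is −1; balancing the −1 overall charge requires Mo(V). Mo sits in group 6, so the d-electron count is 6 − 5 = 1. The d¹ configuration leaves the e_g set evenly filled (or empty) — no strong Jahn–Teller driving force.
[Mn(ox)3]^3-: Ligand charges: each oxalate is −2. With an overall charge of −3 the manganese centre must be in the +3 oxidation state. Mn sits in group 7, so the d-electron count is 7 − 3 = 4. Oxalate is a weak-field ligand for a first-row metal, so the complex is high-spin. The t₂g³e_g¹ (high-spin) configuration has an unevenly filled e_g set; the Jahn–Teller theorem predicts a tetragonal distortion (typically axial elongation) to lift the degeneracy.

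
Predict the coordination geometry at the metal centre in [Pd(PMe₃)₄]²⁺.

Ligand charges: trimethylphosphine is neutral. With an overall charge of +2 the palladium centre must be in the +2 oxidation state.
Palladium is a group-10 element; Pd(II) is therefore d⁸.
With 4 monodentate ligands the coordination number is 4.
A 4d d⁸ ion has a large crystal-field splitting; square planar leaves the high-energy d_{x²−y²} orbital empty and maximises CFSE.

square planar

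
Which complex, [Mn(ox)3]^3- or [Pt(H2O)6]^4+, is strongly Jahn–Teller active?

[Mn(ox)3]^3-

[Mn(ox)3]^3-: Each oxalate is −2; balancing the −3 overall charge requires Mn(III). Manganese is a group-7 element; Mn(III) is therefore d⁴. Oxalate is a weak-field ligand for a first-row metal, so the complex is high-spin. The t₂g³e_g¹ (high-spin) configuration has an unevenly filled e_g set; the Jahn–Teller theorem predicts a tetragonal distortion (typically axial elongation) to lift the degeneracy.
[Pt(H2O)6]^4+: Summing ligand charges against the +4 overall charge gives an oxidation state of +4 for platinum. Platinum is a group-10 element; Pt(IV) is therefore d⁶. A 5d ion has a large Δₒ and is invariably low-spin. The d⁶ configuration leaves the e_g set evenly filled (or empty) — no strong Jahn–Teller driving force.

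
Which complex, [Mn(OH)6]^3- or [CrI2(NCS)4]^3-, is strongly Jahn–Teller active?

[Mn(OH)6]^3-: Each hydroxide is −1; balancing the −3 overall charge requires Mn(III). Manganese is a group-7 element; Mn(III) is therefore d⁴. Hydroxide is a weak-field ligand for a first-row metal, so the complex is high-spin. The t₂g³e_g¹ (high-spin) configuration has an unevenly filled e_g set; the Jahn–Teller theorem predicts a tetragonal distortion (typically axial elongation) to lift the degeneracy.
[CrI2(NCS)4]^3-: Each iodide is −1; each isothiocyanate is −1; balancing the −3 overall charge requires Cr(III). Chromium is a group-6 element; Cr(III) is therefore d³. The d³ configuration leaves the e_g set evenly filled (or empty) — no strong Jahn–Teller driving force.

[Mn(OH)6]^3-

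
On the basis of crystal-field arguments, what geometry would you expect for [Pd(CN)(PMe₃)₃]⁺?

square planar

Ligand charges: each cyanide is −1; trimethylphosphine is neutral. With an overall charge of +1 the palladium centre must be in the +2 oxidation state.
Group 10 minus oxidation state 2 gives a d⁸ configuration.
Coordination number: 4.
A 4d d⁸ ion has a large crystal-field splitting; square planar leaves the high-energy d_{x²−y²} orbital empty and maximises CFSE.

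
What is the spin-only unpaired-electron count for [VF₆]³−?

Summing ligand charges against the −3 overall charge gives an oxidation state of +3 for vanadium.
Vanadium is a group-5 element; V(III) is therefore d².
In an octahedral field the d² configuration is t₂g²e_g⁰ (only one arrangement possible), giving 2 unpaired electrons.

2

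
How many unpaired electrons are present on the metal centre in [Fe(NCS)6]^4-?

Ligand charges: each isothiocyanate is −1. With an overall charge of −4 the iron centre must be in the +2 oxidation state.
Iron is a group-8 element; Fe(II) is therefore d⁶.
The spin state decides the count: Isothiocyanate is a weak-field ligand for a first-row metal, so the complex is high-spin.
An octahedral high-spin d⁶ ion is t₂g⁴e_g², giving 4 unpaired electrons.

4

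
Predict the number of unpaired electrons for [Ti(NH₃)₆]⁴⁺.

0

Summing ligand charges against the +4 overall charge gives an oxidation state of +4 for titanium.
Titanium is a group-4 element; Ti(IV) is therefore d⁰.
In an octahedral field the d⁰ configuration is t₂g⁰e_g⁰, giving 0 unpaired electrons.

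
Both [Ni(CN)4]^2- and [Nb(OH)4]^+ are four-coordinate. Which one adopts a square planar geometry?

For [Ni(CN)4]^2-: Each cyanide is −1; balancing the −2 overall charge requires Ni(II). Nickel is a group-10 element; Ni(II) is therefore d⁸. Cyanide is a strong-field ligand (high in the spectrochemical series). A 3d d⁸ ion with strong-field ligands gains enough CFSE to favour square planar over tetrahedral. → square planar.
For [Nb(OH)4]^+: Ligand charges: each hydroxide is −1. With an overall charge of +1 the niobium centre must be in the +5 oxidation state. Group 5 minus oxidation state 5 gives a d⁰ configuration. A d⁰ ion has no crystal-field stabilisation preference between square planar and tetrahedral, so four ligands adopt the sterically favoured tetrahedral geometry. → tetrahedral.

[Ni(CN)4]^2-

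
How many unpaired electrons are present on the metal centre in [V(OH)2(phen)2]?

Ligand charges: each hydroxide is −1; 1,10-phenanthroline is neutral. With an overall charge of 0 the vanadium centre must be in the +2 oxidation state.
V sits in group 5, so the d-electron count is 5 − 2 = 3.
Counting donor atoms: 2×hydroxide (monodentate) → 2 donors; 2×1,10-phenanthroline (bidentate) → 4 donors. Coordination number = 6.
In an octahedral field the d³ configuration is t₂g³e_g⁰ (only one arrangement possible), giving 3 unpaired electrons.

3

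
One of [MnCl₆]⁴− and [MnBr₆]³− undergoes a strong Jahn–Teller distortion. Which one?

[MnCl₆]⁴−: Ligand charges: each chloride is −1. With an overall charge of −4 the manganese centre must be in the +2 oxidation state. Mn sits in group 7, so the d-electron count is 7 − 2 = 5. Chloride is a weak-field ligand for a first-row metal, so the complex is high-spin. The d⁵ configuration leaves the e_g set evenly filled (or empty) — no strong Jahn–Teller driving force.
[MnBr₆]³−: Summing ligand charges against the −3 overall charge gives an oxidation state of +3 for manganese. Mn sits in group 7, so the d-electron count is 7 − 3 = 4. Bromide is a weak-field ligand for a first-row metal, so the complex is high-spin. The t₂g³e_g¹ (high-spin) configuration has an unevenly filled e_g set; the Jahn–Teller theorem predicts a tetragonal distortion (typically axial elongation) to lift the degeneracy.

[MnBr₆]³−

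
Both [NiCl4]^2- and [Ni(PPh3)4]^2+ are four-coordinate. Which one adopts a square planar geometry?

For [NiCl4]^2-: Each chloride is −1; balancing the −2 overall charge requires Ni(II). Nickel is a group-10 element; Ni(II) is therefore d⁸. Chloride is a weak-field ligand. With weak-field ligands the CFSE gain from square planar is small, so a 3d d⁸ ion takes the sterically preferred tetrahedral geometry. → tetrahedral.
For [Ni(PPh3)4]^2+: Summing ligand charges against the +2 overall charge gives an oxidation state of +2 for nickel. Ni sits in group 10, so the d-electron count is 10 − 2 = 8. Triphenylphosphine is a strong-field ligand (high in the spectrochemical series). A 3d d⁸ ion with strong-field ligands gains enough CFSE to favour square planar over tetrahedral. → square planar.

[Ni(PPh3)4]^2+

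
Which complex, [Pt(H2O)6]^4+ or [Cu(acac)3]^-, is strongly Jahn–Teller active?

[Pt(H2O)6]^4+: Summing ligand charges against the +4 overall charge gives an oxidation state of +4 for platinum. Pt sits in group 10, so the d-electron count is 10 − 4 = 6. A 5d ion has a large Δₒ and is invariably low-spin. The d⁶ configuration leaves the e_g set evenly filled (or empty) — no strong Jahn–Teller driving force.
[Cu(acac)3]^-: Ligand charges: each acetylacetonate is −1. With an overall charge of −1 the copper centre must be in the +2 oxidation state. Group 11 minus oxidation state 2 gives a d⁹ configuration. The t₂g⁶e_g³ configuration has an unevenly filled e_g set; the Jahn–Teller theorem predicts a tetragonal distortion (typically axial elongation) to lift the degeneracy.

[Cu(acac)3]^-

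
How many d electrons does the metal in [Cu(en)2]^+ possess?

d10

Ethylenediamine is neutral; balancing the +1 overall charge requires Cu(I).
Copper is a group-11 element; Cu(I) is therefore d¹⁰.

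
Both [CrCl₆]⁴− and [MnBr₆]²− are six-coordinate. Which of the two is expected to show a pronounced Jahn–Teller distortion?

[CrCl₆]⁴−: Each chloride is −1; balancing the −4 overall charge requires Cr(II). Cr sits in group 6, so the d-electron count is 6 − 2 = 4. Chloride is a weak-field ligand for a first-row metal, so the complex is high-spin. The t₂g³e_g¹ (high-spin) configuration has an unevenly filled e_g set; the Jahn–Teller theorem predicts a tetragonal distortion (typically axial elongation) to lift the degeneracy.
[MnBr₆]²−: Summing ligand charges against the −2 overall charge gives an oxidation state of +4 for manganese. Group 7 minus oxidation state 4 gives a d³ configuration. The d³ configuration leaves the e_g set evenly filled (or empty) — no strong Jahn–Teller driving force.

[CrCl₆]⁴−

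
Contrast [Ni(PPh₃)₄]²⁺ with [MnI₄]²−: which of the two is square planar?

For [Ni(PPh₃)₄]²⁺: Summing ligand charges against the +2 overall charge gives an oxidation state of +2 for nickel. Ni sits in group 10, so the d-electron count is 10 − 2 = 8. Triphenylphosphine is a strong-field ligand (high in the spectrochemical series). A 3d d⁸ ion with strong-field ligands gains enough CFSE to favour square planar over tetrahedral. → square planar.
For [MnI₄]²−: Ligand charges: each iodide is −1. With an overall charge of −2 the manganese centre must be in the +2 oxidation state. Mn sits in group 7, so the d-electron count is 7 − 2 = 5. A high-spin d⁵ ion has zero CFSE in either geometry, so four ligands adopt the sterically favoured tetrahedral geometry. → tetrahedral.

[Ni(PPh₃)₄]²⁺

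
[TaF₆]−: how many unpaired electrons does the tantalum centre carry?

0 unpaired electrons

Each fluoride is −1; balancing the −1 overall charge requires Ta(V).
Ta sits in group 5, so the d-electron count is 5 − 5 = 0.
In an octahedral field the d⁰ configuration is t₂g⁰e_g⁰, giving 0 unpaired electrons.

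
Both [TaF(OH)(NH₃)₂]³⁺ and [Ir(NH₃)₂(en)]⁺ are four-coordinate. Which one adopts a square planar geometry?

[Ir(NH₃)₂(en)]⁺

For [TaF(OH)(NH₃)₂]³⁺: Summing ligand charges against the +3 overall charge gives an oxidation state of +5 for tantalum. Group 5 minus oxidation state 5 gives a d⁰ configuration. A d⁰ ion has no crystal-field stabilisation preference between square planar and tetrahedral, so four ligands adopt the sterically favoured tetrahedral geometry. → tetrahedral.
For [Ir(NH₃)₂(en)]⁺: Ammonia is neutral; ethylenediamine is neutral; balancing the +1 overall charge requires Ir(I). Iridium is a group-9 element; Ir(I) is therefore d⁸. A 5d d⁸ ion has a large crystal-field splitting; square planar leaves the high-energy d_{x²−y²} orbital empty and maximises CFSE. → square planar.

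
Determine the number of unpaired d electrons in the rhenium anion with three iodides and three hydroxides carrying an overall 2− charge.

Ligand charges: each iodide is −1; each hydroxide is −1. With an overall charge of −2 the rhenium centre must be in the +4 oxidation state.
Group 7 minus oxidation state 4 gives a d³ configuration.
In an octahedral field the d³ configuration is t₂g³e_g⁰ (only one arrangement possible), giving 3 unpaired electrons.

3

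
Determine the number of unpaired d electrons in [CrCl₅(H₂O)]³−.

Summing ligand charges against the −3 overall charge gives an oxidation state of +2 for chromium.
Chromium is a group-6 element; Cr(II) is therefore d⁴.
The spin state decides the count: Chloride is a weak-field ligand for a first-row metal, so the complex is high-spin.
An octahedral high-spin d⁴ ion is t₂g³e_g¹, giving 4 unpaired electrons.

4 unpaired electrons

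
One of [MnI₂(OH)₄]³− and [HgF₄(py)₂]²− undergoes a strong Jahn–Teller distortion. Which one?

[MnI₂(OH)₄]³−: Summing ligand charges against the −3 overall charge gives an oxidation state of +3 for manganese. Mn sits in group 7, so the d-electron count is 7 − 3 = 4. Hydroxide and iodide are weak-field ligands for a first-row metal, so the complex is high-spin. The t₂g³e_g¹ (high-spin) configuration has an unevenly filled e_g set; the Jahn–Teller theorem predicts a tetragonal distortion (typically axial elongation) to lift the degeneracy.
[HgF₄(py)₂]²−: Summing ligand charges against the −2 overall charge gives an oxidation state of +2 for mercury. Group 12 minus oxidation state 2 gives a d¹⁰ configuration. The d¹⁰ configuration leaves the e_g set evenly filled (or empty) — no strong Jahn–Teller driving force.

[MnI₂(OH)₄]³−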